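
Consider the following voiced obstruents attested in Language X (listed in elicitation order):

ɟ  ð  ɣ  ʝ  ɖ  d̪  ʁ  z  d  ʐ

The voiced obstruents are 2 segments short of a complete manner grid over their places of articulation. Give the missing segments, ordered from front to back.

place of articulation  stop      fricative
dental            d̪        ð       
alveolar          d         z       
retroflex         ɖ         ʐ       
palatal           ɟ         ʝ       
velar             —         ɣ       
uvular            —         ʁ       
Gaps, from front to back: velar lacks stop (/ɡ/); uvular lacks stop (/ɢ/).

/ɡ/, /ɢ/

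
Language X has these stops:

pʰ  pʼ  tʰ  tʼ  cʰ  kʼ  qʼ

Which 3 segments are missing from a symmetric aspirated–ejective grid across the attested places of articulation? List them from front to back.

/cʼ/, /kʰ/, /qʰ/

Aspirated: /pʰ/ (bilabial), /tʰ/ (alveolar), /cʰ/ (palatal).
Ejective: /pʼ/ (bilabial), /tʼ/ (alveolar), /kʼ/ (velar), /qʼ/ (uvular).
Gaps, from front to back: palatal lacks ejective (/cʼ/); velar lacks aspirated (/kʰ/); uvular lacks aspirated (/qʰ/).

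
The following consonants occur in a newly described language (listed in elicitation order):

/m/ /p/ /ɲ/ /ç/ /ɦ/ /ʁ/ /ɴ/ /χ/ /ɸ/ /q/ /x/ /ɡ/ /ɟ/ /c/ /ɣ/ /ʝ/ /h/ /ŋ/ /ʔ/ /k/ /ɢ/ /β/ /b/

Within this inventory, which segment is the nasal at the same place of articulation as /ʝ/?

/ʝ/ is a voiced palatal fricative.
The nasal at the same place is a palatal nasal — in this inventory, /ɲ/.

/ɲ/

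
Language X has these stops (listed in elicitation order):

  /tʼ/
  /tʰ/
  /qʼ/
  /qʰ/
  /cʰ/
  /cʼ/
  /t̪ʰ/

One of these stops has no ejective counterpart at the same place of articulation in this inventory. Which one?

/t̪ʰ/

Alveolar: /tʰ/ ~ /tʼ/
Palatal: /cʰ/ ~ /cʼ/
Uvular: /qʰ/ ~ /qʼ/
Dental: only /t̪ʰ/ (aspirated); no ejective partner.
So /t̪ʰ/ is the unpaired segment.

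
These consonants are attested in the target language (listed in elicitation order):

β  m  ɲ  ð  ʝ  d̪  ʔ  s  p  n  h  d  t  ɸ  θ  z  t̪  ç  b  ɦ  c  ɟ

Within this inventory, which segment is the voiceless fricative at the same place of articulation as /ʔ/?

/ʔ/ is a voiceless glottal stop.
The voiceless fricative at the same place is a voiceless glottal fricative — in this inventory, /h/.

/h/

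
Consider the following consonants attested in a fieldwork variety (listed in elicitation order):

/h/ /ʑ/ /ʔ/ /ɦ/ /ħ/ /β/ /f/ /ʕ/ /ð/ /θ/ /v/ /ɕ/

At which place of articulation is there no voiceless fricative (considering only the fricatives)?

bilabial

Voiceless: /f/ (labiodental), /θ/ (dental), /ɕ/ (alveolo-palatal), /ħ/ (pharyngeal), /h/ (glottal).
Voiced: /β/ (bilabial), /v/ (labiodental), /ð/ (dental), /ʑ/ (alveolo-palatal), /ʕ/ (pharyngeal), /ɦ/ (glottal).
Every place of articulation has a voiceless member except bilabial, where /ɸ/ would be expected.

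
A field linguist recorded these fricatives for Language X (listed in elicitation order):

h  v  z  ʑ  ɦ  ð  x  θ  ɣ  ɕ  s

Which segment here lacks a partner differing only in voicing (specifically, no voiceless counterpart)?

Dental: /θ/ ~ /ð/
Alveolar: /s/ ~ /z/
Alveolo-palatal: /ɕ/ ~ /ʑ/
Velar: /x/ ~ /ɣ/
Glottal: /h/ ~ /ɦ/
Labiodental: only /v/ (voiced); no voiceless partner.
So /v/ is the unpaired segment.

/v/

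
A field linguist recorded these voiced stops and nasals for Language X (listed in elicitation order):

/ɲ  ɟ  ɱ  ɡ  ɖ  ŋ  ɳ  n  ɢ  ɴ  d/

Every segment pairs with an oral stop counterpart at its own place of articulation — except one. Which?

/ɱ/

Alveolar: /d/ ~ /n/
Retroflex: /ɖ/ ~ /ɳ/
Palatal: /ɟ/ ~ /ɲ/
Velar: /ɡ/ ~ /ŋ/
Uvular: /ɢ/ ~ /ɴ/
Labiodental: only /ɱ/ (nasal); no oral stop partner.
So /ɱ/ is the unpaired segment.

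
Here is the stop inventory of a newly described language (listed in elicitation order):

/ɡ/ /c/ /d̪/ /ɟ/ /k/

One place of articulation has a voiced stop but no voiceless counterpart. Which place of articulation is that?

Voiceless: /c/ (palatal), /k/ (velar).
Voiced: /d̪/ (dental), /ɟ/ (palatal), /ɡ/ (velar).
Every place of articulation has a voiceless member except dental, where /t̪/ would be expected.

dental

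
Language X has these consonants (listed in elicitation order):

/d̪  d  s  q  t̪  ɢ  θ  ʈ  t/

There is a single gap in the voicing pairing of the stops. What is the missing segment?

/ɖ/

place of articulation  voiceless  voiced  
dental            t̪        d̪      
alveolar          t         d       
retroflex         ʈ         —       
uvular            q         ɢ       
The retroflex row has no voiced member, so the gap is the voiced retroflex stop /ɖ/.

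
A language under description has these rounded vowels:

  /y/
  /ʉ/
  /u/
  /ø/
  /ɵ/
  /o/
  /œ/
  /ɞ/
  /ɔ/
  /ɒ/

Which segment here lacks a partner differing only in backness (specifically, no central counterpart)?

High: /y/ ~ /ʉ/ ~ /u/
High-mid: /ø/ ~ /ɵ/ ~ /o/
Low-mid: /œ/ ~ /ɞ/ ~ /ɔ/
Low: only /ɒ/ (back); no central partner.
So /ɒ/ is the unpaired segment.

/ɒ/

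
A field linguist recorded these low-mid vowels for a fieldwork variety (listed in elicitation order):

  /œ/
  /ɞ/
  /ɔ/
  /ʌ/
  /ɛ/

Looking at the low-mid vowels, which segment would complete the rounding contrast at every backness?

Unrounded: /ɛ/ (front), /ʌ/ (back).
Rounded: /œ/ (front), /ɞ/ (central), /ɔ/ (back).
The central row has no unrounded member, so the gap is the central unrounded vowel /ɜ/.

/ɜ/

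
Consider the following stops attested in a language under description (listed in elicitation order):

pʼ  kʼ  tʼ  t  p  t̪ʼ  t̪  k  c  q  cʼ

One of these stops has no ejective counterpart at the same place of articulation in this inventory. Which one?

/q/

Bilabial: /p/ ~ /pʼ/
Dental: /t̪/ ~ /t̪ʼ/
Alveolar: /t/ ~ /tʼ/
Palatal: /c/ ~ /cʼ/
Velar: /k/ ~ /kʼ/
Uvular: only /q/ (plain); no ejective partner.
So /q/ is the unpaired segment.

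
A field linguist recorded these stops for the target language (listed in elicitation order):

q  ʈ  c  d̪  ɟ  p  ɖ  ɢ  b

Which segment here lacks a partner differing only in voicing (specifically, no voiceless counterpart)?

Bilabial: /p/ ~ /b/
Retroflex: /ʈ/ ~ /ɖ/
Palatal: /c/ ~ /ɟ/
Uvular: /q/ ~ /ɢ/
Dental: only /d̪/ (voiced); no voiceless partner.
So /d̪/ is the unpaired segment.

/d̪/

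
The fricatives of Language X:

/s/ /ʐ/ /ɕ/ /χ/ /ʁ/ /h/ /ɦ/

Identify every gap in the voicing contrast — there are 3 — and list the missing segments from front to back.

alveolar: voiceless /s/, voiced —.
retroflex: voiceless —, voiced /ʐ/.
alveolo-palatal: voiceless /ɕ/, voiced —.
uvular: voiceless /χ/, voiced /ʁ/.
glottal: voiceless /h/, voiced /ɦ/.
Gaps, from front to back: alveolar lacks voiced (/z/); retroflex lacks voiceless (/ʂ/); alveolo-palatal lacks voiced (/ʑ/).

/z/, /ʂ/, /ʑ/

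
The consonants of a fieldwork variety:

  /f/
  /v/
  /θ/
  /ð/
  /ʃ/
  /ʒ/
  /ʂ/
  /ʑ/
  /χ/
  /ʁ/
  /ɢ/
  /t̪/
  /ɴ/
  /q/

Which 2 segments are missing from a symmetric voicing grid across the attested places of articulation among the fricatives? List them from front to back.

/ʐ/, /ɕ/

place of articulation  voiceless  voiced  
labiodental       f         v       
dental            θ         ð       
postalveolar      ʃ         ʒ       
retroflex         ʂ         —       
alveolo-palatal   —         ʑ       
uvular            χ         ʁ       
Gaps, from front to back: retroflex lacks voiced (/ʐ/); alveolo-palatal lacks voiceless (/ɕ/).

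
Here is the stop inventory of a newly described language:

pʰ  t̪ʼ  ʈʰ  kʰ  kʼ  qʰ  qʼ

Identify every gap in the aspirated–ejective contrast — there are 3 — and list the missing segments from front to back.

/pʼ/, /t̪ʰ/, /ʈʼ/

Aspirated: /pʰ/ (bilabial), /ʈʰ/ (retroflex), /kʰ/ (velar), /qʰ/ (uvular).
Ejective: /t̪ʼ/ (dental), /kʼ/ (velar), /qʼ/ (uvular).
Gaps, from front to back: bilabial lacks ejective (/pʼ/); dental lacks aspirated (/t̪ʰ/); retroflex lacks ejective (/ʈʼ/).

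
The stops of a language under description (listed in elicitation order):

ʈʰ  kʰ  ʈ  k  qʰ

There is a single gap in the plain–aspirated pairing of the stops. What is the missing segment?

place of articulation  plain     aspirated
retroflex         ʈ         ʈʰ      
velar             k         kʰ      
uvular            —         qʰ      
The uvular row has no plain member, so the gap is the plain uvular stop /q/.

/q/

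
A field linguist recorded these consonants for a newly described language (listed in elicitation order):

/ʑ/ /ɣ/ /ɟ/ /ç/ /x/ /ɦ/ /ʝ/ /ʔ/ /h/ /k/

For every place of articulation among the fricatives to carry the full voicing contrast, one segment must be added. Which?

place of articulation  voiceless  voiced  
alveolo-palatal   —         ʑ       
palatal           ç         ʝ       
velar             x         ɣ       
glottal           h         ɦ       
The alveolo-palatal row has no voiceless member, so the gap is the voiceless alveolo-palatal fricative /ɕ/.

/ɕ/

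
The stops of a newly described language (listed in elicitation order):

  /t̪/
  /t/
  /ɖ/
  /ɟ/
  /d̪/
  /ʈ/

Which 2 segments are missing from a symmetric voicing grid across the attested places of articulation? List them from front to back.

/d/, /c/

dental: voiceless /t̪/, voiced /d̪/.
alveolar: voiceless /t/, voiced —.
retroflex: voiceless /ʈ/, voiced /ɖ/.
palatal: voiceless —, voiced /ɟ/.
Gaps, from front to back: alveolar lacks voiced (/d/); palatal lacks voiceless (/c/).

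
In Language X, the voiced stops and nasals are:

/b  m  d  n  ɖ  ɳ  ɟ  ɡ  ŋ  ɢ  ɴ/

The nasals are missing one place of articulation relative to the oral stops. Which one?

palatal

place of articulation  oral stop  nasal   
bilabial          b         m       
alveolar          d         n       
retroflex         ɖ         ɳ       
palatal           ɟ         —       
velar             ɡ         ŋ       
uvular            ɢ         ɴ       
Every place of articulation has a nasal member except palatal, where /ɲ/ would be expected.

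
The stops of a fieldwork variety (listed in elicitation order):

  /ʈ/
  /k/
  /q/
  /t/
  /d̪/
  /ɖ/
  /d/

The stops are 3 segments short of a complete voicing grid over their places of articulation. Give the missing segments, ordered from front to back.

/t̪/, /ɡ/, /ɢ/

dental: voiceless —, voiced /d̪/.
alveolar: voiceless /t/, voiced /d/.
retroflex: voiceless /ʈ/, voiced /ɖ/.
velar: voiceless /k/, voiced —.
uvular: voiceless /q/, voiced —.
Gaps, from front to back: dental lacks voiceless (/t̪/); velar lacks voiced (/ɡ/); uvular lacks voiced (/ɢ/).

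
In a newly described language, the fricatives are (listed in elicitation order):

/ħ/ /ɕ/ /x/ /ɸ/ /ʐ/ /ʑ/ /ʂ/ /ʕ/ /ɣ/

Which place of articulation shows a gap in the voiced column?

bilabial

Voiceless: /ɸ/ (bilabial), /ʂ/ (retroflex), /ɕ/ (alveolo-palatal), /x/ (velar), /ħ/ (pharyngeal).
Voiced: /ʐ/ (retroflex), /ʑ/ (alveolo-palatal), /ɣ/ (velar), /ʕ/ (pharyngeal).
Every place of articulation has a voiced member except bilabial, where /β/ would be expected.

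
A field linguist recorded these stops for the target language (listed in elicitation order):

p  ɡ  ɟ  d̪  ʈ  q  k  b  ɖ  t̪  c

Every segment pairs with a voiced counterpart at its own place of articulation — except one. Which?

Bilabial: /p/ ~ /b/
Dental: /t̪/ ~ /d̪/
Retroflex: /ʈ/ ~ /ɖ/
Palatal: /c/ ~ /ɟ/
Velar: /k/ ~ /ɡ/
Uvular: only /q/ (voiceless); no voiced partner.
So /q/ is the unpaired segment.

/q/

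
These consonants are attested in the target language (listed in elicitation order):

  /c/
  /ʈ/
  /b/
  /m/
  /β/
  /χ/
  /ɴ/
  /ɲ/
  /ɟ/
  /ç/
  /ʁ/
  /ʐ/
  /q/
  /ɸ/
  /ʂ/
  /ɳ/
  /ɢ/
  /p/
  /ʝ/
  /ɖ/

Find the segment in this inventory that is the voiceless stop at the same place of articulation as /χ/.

/χ/ is a voiceless uvular fricative.
The voiceless stop at the same place is a voiceless uvular stop — in this inventory, /q/.

/q/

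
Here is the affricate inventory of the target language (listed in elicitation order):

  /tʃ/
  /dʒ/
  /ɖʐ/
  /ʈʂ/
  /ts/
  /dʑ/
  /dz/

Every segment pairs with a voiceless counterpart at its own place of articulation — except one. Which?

/dʑ/

Alveolar: /ts/ ~ /dz/
Postalveolar: /tʃ/ ~ /dʒ/
Retroflex: /ʈʂ/ ~ /ɖʐ/
Alveolo-palatal: only /dʑ/ (voiced); no voiceless partner.
So /dʑ/ is the unpaired segment.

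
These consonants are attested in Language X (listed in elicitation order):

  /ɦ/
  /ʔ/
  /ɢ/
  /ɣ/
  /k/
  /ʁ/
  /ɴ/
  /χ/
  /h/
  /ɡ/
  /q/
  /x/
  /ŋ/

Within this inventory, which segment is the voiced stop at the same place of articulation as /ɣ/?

/ɡ/

/ɣ/ is a voiced velar fricative.
The voiced stop at the same place is a voiced velar stop — in this inventory, /ɡ/.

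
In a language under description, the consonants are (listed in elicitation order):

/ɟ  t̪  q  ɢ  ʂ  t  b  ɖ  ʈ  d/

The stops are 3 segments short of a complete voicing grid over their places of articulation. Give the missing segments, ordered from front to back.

bilabial: voiceless —, voiced /b/.
dental: voiceless /t̪/, voiced —.
alveolar: voiceless /t/, voiced /d/.
retroflex: voiceless /ʈ/, voiced /ɖ/.
palatal: voiceless —, voiced /ɟ/.
uvular: voiceless /q/, voiced /ɢ/.
Gaps, from front to back: bilabial lacks voiceless (/p/); dental lacks voiced (/d̪/); palatal lacks voiceless (/c/).

/p/, /d̪/, /c/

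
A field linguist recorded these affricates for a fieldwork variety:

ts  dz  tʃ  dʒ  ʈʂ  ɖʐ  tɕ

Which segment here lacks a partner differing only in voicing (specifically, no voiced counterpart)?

Alveolar: /ts/ ~ /dz/
Postalveolar: /tʃ/ ~ /dʒ/
Retroflex: /ʈʂ/ ~ /ɖʐ/
Alveolo-palatal: only /tɕ/ (voiceless); no voiced partner.
So /tɕ/ is the unpaired segment.

/tɕ/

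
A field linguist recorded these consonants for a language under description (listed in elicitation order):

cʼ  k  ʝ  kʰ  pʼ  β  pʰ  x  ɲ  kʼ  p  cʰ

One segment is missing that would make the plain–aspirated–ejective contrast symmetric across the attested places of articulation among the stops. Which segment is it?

Plain: /p/ (bilabial), /k/ (velar).
Aspirated: /pʰ/ (bilabial), /cʰ/ (palatal), /kʰ/ (velar).
Ejective: /pʼ/ (bilabial), /cʼ/ (palatal), /kʼ/ (velar).
The palatal row has no plain member, so the gap is the plain palatal stop /c/.

/c/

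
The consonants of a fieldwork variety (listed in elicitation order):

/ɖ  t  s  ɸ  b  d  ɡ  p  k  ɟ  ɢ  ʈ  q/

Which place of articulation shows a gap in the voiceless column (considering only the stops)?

bilabial: voiceless /p/, voiced /b/.
alveolar: voiceless /t/, voiced /d/.
retroflex: voiceless /ʈ/, voiced /ɖ/.
palatal: voiceless —, voiced /ɟ/.
velar: voiceless /k/, voiced /ɡ/.
uvular: voiceless /q/, voiced /ɢ/.
Every place of articulation has a voiceless member except palatal, where /c/ would be expected.

palatal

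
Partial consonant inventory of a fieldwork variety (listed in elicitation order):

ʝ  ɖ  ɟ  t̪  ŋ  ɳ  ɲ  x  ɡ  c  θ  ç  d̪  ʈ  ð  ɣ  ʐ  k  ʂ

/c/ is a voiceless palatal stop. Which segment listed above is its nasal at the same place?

The nasal at the same place is a palatal nasal — in this inventory, /ɲ/.

/ɲ/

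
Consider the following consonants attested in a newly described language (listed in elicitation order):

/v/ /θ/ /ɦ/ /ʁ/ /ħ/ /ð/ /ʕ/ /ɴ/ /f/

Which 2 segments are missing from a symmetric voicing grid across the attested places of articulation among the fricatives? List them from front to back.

Voiceless: /f/ (labiodental), /θ/ (dental), /ħ/ (pharyngeal).
Voiced: /v/ (labiodental), /ð/ (dental), /ʁ/ (uvular), /ʕ/ (pharyngeal), /ɦ/ (glottal).
Gaps, from front to back: uvular lacks voiceless (/χ/); glottal lacks voiceless (/h/).

/χ/, /h/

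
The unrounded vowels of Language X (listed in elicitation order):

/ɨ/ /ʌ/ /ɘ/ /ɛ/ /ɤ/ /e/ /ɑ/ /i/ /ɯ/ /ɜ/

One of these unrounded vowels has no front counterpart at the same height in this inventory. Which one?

High: /i/ ~ /ɨ/ ~ /ɯ/
High-mid: /e/ ~ /ɘ/ ~ /ɤ/
Low-mid: /ɛ/ ~ /ɜ/ ~ /ʌ/
Low: only /ɑ/ (back); no front partner.
So /ɑ/ is the unpaired segment.

/ɑ/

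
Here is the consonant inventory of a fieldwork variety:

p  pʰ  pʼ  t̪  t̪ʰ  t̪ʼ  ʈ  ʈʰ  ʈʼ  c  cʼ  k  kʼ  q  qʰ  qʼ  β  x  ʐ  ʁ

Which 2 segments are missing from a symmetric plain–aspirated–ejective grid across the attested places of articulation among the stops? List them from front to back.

place of articulation  plain     aspirated  ejective
bilabial          p         pʰ        pʼ      
dental            t̪        t̪ʰ       t̪ʼ     
retroflex         ʈ         ʈʰ        ʈʼ      
palatal           c         —         cʼ      
velar             k         —         kʼ      
uvular            q         qʰ        qʼ      
Gaps, from front to back: palatal lacks aspirated (/cʰ/); velar lacks aspirated (/kʰ/).

/cʰ/, /kʰ/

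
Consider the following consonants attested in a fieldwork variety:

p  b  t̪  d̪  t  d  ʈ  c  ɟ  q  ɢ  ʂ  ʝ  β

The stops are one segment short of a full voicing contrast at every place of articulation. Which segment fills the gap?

Voiceless: /p/ (bilabial), /t̪/ (dental), /t/ (alveolar), /ʈ/ (retroflex), /c/ (palatal), /q/ (uvular).
Voiced: /b/ (bilabial), /d̪/ (dental), /d/ (alveolar), /ɟ/ (palatal), /ɢ/ (uvular).
The retroflex row has no voiced member, so the gap is the voiced retroflex stop /ɖ/.

/ɖ/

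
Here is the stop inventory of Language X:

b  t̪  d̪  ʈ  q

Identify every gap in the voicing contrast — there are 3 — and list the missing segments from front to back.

/p/, /ɖ/, /ɢ/

Voiceless: /t̪/ (dental), /ʈ/ (retroflex), /q/ (uvular).
Voiced: /b/ (bilabial), /d̪/ (dental).
Gaps, from front to back: bilabial lacks voiceless (/p/); retroflex lacks voiced (/ɖ/); uvular lacks voiced (/ɢ/).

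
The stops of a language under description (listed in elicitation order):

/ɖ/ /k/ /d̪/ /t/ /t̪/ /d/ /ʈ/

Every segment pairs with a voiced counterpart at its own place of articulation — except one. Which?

Dental: /t̪/ ~ /d̪/
Alveolar: /t/ ~ /d/
Retroflex: /ʈ/ ~ /ɖ/
Velar: only /k/ (voiceless); no voiced partner.
So /k/ is the unpaired segment.

/k/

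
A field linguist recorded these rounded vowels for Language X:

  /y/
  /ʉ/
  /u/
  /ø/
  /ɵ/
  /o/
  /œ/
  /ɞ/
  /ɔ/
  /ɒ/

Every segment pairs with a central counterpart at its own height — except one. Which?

High: /y/ ~ /ʉ/ ~ /u/
High-mid: /ø/ ~ /ɵ/ ~ /o/
Low-mid: /œ/ ~ /ɞ/ ~ /ɔ/
Low: only /ɒ/ (back); no central partner.
So /ɒ/ is the unpaired segment.

/ɒ/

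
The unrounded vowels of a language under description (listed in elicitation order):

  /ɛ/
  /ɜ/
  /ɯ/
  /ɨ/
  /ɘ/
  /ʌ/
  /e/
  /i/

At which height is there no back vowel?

height            front     central   back    
high              i         ɨ         ɯ       
high-mid          e         ɘ         —       
low-mid           ɛ         ɜ         ʌ       
Every height has a back member except high-mid, where /ɤ/ would be expected.

high-mid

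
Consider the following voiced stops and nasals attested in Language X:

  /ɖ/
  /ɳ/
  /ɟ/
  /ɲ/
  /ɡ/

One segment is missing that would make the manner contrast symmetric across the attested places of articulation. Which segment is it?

/ŋ/

retroflex: oral stop /ɖ/, nasal /ɳ/.
palatal: oral stop /ɟ/, nasal /ɲ/.
velar: oral stop /ɡ/, nasal —.
The velar row has no nasal member, so the gap is the velar nasal /ŋ/.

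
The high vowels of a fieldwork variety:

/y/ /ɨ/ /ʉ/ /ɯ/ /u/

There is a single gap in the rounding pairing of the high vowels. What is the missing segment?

backness          unrounded  rounded 
front             —         y       
central           ɨ         ʉ       
back              ɯ         u       
The front row has no unrounded member, so the gap is the front unrounded vowel /i/.

/i/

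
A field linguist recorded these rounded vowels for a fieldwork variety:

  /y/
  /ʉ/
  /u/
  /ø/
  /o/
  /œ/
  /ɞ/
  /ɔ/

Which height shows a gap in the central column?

Front: /y/ (high), /ø/ (high-mid), /œ/ (low-mid).
Central: /ʉ/ (high), /ɞ/ (low-mid).
Back: /u/ (high), /o/ (high-mid), /ɔ/ (low-mid).
Every height has a central member except high-mid, where /ɵ/ would be expected.

high-mid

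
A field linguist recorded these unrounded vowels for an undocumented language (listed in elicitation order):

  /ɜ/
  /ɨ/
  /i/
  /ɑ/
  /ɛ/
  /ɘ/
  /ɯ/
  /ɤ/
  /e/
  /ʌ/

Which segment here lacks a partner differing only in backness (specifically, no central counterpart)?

High: /i/ ~ /ɨ/ ~ /ɯ/
High-mid: /e/ ~ /ɘ/ ~ /ɤ/
Low-mid: /ɛ/ ~ /ɜ/ ~ /ʌ/
Low: only /ɑ/ (back); no central partner.
So /ɑ/ is the unpaired segment.

/ɑ/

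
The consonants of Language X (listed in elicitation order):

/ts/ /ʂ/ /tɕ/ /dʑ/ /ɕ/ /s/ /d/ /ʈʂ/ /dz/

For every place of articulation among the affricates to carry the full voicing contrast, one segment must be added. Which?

alveolar: voiceless /ts/, voiced /dz/.
retroflex: voiceless /ʈʂ/, voiced —.
alveolo-palatal: voiceless /tɕ/, voiced /dʑ/.
The retroflex row has no voiced member, so the gap is the voiced retroflex affricate /ɖʐ/.

/ɖʐ/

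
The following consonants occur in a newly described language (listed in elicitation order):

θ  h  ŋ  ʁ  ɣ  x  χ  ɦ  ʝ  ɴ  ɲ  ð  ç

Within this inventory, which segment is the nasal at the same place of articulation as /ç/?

/ɲ/

/ç/ is a voiceless palatal fricative.
The nasal at the same place is a palatal nasal — in this inventory, /ɲ/.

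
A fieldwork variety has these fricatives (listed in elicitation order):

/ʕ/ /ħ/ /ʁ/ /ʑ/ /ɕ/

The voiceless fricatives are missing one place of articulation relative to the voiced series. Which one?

alveolo-palatal: voiceless /ɕ/, voiced /ʑ/.
uvular: voiceless —, voiced /ʁ/.
pharyngeal: voiceless /ħ/, voiced /ʕ/.
Every place of articulation has a voiceless member except uvular, where /χ/ would be expected.

uvular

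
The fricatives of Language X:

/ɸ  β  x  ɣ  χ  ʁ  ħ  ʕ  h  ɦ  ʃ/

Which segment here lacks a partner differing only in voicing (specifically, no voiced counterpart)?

Bilabial: /ɸ/ ~ /β/
Velar: /x/ ~ /ɣ/
Uvular: /χ/ ~ /ʁ/
Pharyngeal: /ħ/ ~ /ʕ/
Glottal: /h/ ~ /ɦ/
Postalveolar: only /ʃ/ (voiceless); no voiced partner.
So /ʃ/ is the unpaired segment.

/ʃ/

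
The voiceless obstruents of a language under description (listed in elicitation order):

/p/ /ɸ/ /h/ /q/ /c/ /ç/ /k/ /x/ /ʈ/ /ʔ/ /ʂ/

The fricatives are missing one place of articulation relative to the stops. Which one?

uvular

Stop: /p/ (bilabial), /ʈ/ (retroflex), /c/ (palatal), /k/ (velar), /q/ (uvular), /ʔ/ (glottal).
Fricative: /ɸ/ (bilabial), /ʂ/ (retroflex), /ç/ (palatal), /x/ (velar), /h/ (glottal).
Every place of articulation has a fricative member except uvular, where /χ/ would be expected.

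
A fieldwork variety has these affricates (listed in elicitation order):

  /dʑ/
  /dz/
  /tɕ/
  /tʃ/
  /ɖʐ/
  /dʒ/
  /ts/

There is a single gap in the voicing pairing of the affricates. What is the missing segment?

/ʈʂ/

Voiceless: /ts/ (alveolar), /tʃ/ (postalveolar), /tɕ/ (alveolo-palatal).
Voiced: /dz/ (alveolar), /dʒ/ (postalveolar), /ɖʐ/ (retroflex), /dʑ/ (alveolo-palatal).
The retroflex row has no voiceless member, so the gap is the voiceless retroflex affricate /ʈʂ/.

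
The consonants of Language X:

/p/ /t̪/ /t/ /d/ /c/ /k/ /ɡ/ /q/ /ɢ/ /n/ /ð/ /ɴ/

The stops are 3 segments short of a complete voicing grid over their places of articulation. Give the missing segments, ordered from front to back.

/b/, /d̪/, /ɟ/

Voiceless: /p/ (bilabial), /t̪/ (dental), /t/ (alveolar), /c/ (palatal), /k/ (velar), /q/ (uvular).
Voiced: /d/ (alveolar), /ɡ/ (velar), /ɢ/ (uvular).
Gaps, from front to back: bilabial lacks voiced (/b/); dental lacks voiced (/d̪/); palatal lacks voiced (/ɟ/).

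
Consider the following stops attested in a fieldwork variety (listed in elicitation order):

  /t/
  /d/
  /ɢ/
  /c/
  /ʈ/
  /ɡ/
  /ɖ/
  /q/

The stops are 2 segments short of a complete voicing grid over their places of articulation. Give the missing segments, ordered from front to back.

alveolar: voiceless /t/, voiced /d/.
retroflex: voiceless /ʈ/, voiced /ɖ/.
palatal: voiceless /c/, voiced —.
velar: voiceless —, voiced /ɡ/.
uvular: voiceless /q/, voiced /ɢ/.
Gaps, from front to back: palatal lacks voiced (/ɟ/); velar lacks voiceless (/k/).

/ɟ/, /k/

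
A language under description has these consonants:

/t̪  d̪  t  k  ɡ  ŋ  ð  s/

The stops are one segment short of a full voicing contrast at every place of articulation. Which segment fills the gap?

/d/

dental: voiceless /t̪/, voiced /d̪/.
alveolar: voiceless /t/, voiced —.
velar: voiceless /k/, voiced /ɡ/.
The alveolar row has no voiced member, so the gap is the voiced alveolar stop /d/.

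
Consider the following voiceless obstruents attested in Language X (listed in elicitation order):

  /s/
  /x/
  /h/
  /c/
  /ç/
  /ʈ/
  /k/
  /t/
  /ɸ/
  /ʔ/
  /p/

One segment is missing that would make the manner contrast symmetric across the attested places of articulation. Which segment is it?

/ʂ/

Stop: /p/ (bilabial), /t/ (alveolar), /ʈ/ (retroflex), /c/ (palatal), /k/ (velar), /ʔ/ (glottal).
Fricative: /ɸ/ (bilabial), /s/ (alveolar), /ç/ (palatal), /x/ (velar), /h/ (glottal).
The retroflex row has no fricative member, so the gap is the retroflex fricative /ʂ/.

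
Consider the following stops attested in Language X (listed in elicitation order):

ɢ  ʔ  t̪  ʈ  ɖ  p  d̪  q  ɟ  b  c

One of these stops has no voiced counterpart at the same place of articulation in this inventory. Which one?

/ʔ/

Bilabial: /p/ ~ /b/
Dental: /t̪/ ~ /d̪/
Retroflex: /ʈ/ ~ /ɖ/
Palatal: /c/ ~ /ɟ/
Uvular: /q/ ~ /ɢ/
Glottal: only /ʔ/ (voiceless); no voiced partner.
So /ʔ/ is the unpaired segment.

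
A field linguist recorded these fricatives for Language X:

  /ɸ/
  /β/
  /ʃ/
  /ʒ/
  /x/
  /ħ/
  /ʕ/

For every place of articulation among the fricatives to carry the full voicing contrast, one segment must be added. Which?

/ɣ/

place of articulation  voiceless  voiced  
bilabial          ɸ         β       
postalveolar      ʃ         ʒ       
velar             x         —       
pharyngeal        ħ         ʕ       
The velar row has no voiced member, so the gap is the voiced velar fricative /ɣ/.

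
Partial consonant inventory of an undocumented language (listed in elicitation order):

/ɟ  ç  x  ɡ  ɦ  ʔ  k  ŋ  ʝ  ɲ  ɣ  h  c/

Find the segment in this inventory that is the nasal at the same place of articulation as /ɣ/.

/ŋ/

/ɣ/ is a voiced velar fricative.
The nasal at the same place is a velar nasal — in this inventory, /ŋ/.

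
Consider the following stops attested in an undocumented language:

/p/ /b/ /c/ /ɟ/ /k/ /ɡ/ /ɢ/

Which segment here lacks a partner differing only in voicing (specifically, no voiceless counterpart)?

Bilabial: /p/ ~ /b/
Palatal: /c/ ~ /ɟ/
Velar: /k/ ~ /ɡ/
Uvular: only /ɢ/ (voiced); no voiceless partner.
So /ɢ/ is the unpaired segment.

/ɢ/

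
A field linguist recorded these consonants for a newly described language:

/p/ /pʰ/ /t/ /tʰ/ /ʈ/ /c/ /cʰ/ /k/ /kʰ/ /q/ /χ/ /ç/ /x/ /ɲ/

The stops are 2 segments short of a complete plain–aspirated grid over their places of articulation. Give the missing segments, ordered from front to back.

bilabial: plain /p/, aspirated /pʰ/.
alveolar: plain /t/, aspirated /tʰ/.
retroflex: plain /ʈ/, aspirated —.
palatal: plain /c/, aspirated /cʰ/.
velar: plain /k/, aspirated /kʰ/.
uvular: plain /q/, aspirated —.
Gaps, from front to back: retroflex lacks aspirated (/ʈʰ/); uvular lacks aspirated (/qʰ/).

/ʈʰ/, /qʰ/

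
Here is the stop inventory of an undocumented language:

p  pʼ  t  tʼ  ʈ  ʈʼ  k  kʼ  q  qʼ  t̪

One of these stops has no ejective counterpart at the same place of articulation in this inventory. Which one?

/t̪/

Bilabial: /p/ ~ /pʼ/
Alveolar: /t/ ~ /tʼ/
Retroflex: /ʈ/ ~ /ʈʼ/
Velar: /k/ ~ /kʼ/
Uvular: /q/ ~ /qʼ/
Dental: only /t̪/ (plain); no ejective partner.
So /t̪/ is the unpaired segment.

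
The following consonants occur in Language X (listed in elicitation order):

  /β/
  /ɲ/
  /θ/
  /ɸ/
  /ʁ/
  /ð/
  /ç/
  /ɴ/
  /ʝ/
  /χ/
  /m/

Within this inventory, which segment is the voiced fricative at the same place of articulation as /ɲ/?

/ʝ/

/ɲ/ is a palatal nasal.
The voiced fricative at the same place is a voiced palatal fricative — in this inventory, /ʝ/.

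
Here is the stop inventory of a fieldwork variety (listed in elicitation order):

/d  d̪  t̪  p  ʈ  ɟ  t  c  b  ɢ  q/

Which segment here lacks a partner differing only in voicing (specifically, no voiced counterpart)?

/ʈ/

Bilabial: /p/ ~ /b/
Dental: /t̪/ ~ /d̪/
Alveolar: /t/ ~ /d/
Palatal: /c/ ~ /ɟ/
Uvular: /q/ ~ /ɢ/
Retroflex: only /ʈ/ (voiceless); no voiced partner.
So /ʈ/ is the unpaired segment.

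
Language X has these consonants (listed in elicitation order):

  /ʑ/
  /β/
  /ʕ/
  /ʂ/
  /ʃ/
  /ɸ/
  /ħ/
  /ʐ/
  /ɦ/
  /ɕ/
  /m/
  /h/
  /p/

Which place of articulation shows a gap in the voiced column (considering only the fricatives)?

postalveolar

Voiceless: /ɸ/ (bilabial), /ʃ/ (postalveolar), /ʂ/ (retroflex), /ɕ/ (alveolo-palatal), /ħ/ (pharyngeal), /h/ (glottal).
Voiced: /β/ (bilabial), /ʐ/ (retroflex), /ʑ/ (alveolo-palatal), /ʕ/ (pharyngeal), /ɦ/ (glottal).
Every place of articulation has a voiced member except postalveolar, where /ʒ/ would be expected.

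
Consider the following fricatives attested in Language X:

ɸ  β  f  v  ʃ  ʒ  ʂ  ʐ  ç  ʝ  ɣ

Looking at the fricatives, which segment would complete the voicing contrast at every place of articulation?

/x/

place of articulation  voiceless  voiced  
bilabial          ɸ         β       
labiodental       f         v       
postalveolar      ʃ         ʒ       
retroflex         ʂ         ʐ       
palatal           ç         ʝ       
velar             —         ɣ       
The velar row has no voiceless member, so the gap is the voiceless velar fricative /x/.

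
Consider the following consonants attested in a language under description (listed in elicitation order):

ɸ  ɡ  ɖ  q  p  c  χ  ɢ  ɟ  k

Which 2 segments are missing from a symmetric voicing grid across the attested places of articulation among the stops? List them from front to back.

/b/, /ʈ/

Voiceless: /p/ (bilabial), /c/ (palatal), /k/ (velar), /q/ (uvular).
Voiced: /ɖ/ (retroflex), /ɟ/ (palatal), /ɡ/ (velar), /ɢ/ (uvular).
Gaps, from front to back: bilabial lacks voiced (/b/); retroflex lacks voiceless (/ʈ/).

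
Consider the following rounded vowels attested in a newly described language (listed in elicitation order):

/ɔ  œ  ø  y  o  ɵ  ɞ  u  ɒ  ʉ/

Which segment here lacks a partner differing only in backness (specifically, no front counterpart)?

High: /y/ ~ /ʉ/ ~ /u/
High-mid: /ø/ ~ /ɵ/ ~ /o/
Low-mid: /œ/ ~ /ɞ/ ~ /ɔ/
Low: only /ɒ/ (back); no front partner.
So /ɒ/ is the unpaired segment.

/ɒ/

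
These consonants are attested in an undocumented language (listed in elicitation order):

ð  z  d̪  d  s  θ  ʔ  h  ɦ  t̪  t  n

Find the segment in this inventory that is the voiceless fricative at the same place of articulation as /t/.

/s/

/t/ is a voiceless alveolar stop.
The voiceless fricative at the same place is a voiceless alveolar fricative — in this inventory, /s/.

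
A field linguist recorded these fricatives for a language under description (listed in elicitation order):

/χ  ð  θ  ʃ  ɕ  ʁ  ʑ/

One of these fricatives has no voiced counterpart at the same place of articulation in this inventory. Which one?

/ʃ/

Dental: /θ/ ~ /ð/
Alveolo-palatal: /ɕ/ ~ /ʑ/
Uvular: /χ/ ~ /ʁ/
Postalveolar: only /ʃ/ (voiceless); no voiced partner.
So /ʃ/ is the unpaired segment.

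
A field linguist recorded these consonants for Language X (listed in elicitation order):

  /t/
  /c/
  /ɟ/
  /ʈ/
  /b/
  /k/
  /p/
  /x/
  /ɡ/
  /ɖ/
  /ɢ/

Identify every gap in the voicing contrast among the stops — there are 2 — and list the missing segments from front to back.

/d/, /q/

place of articulation  voiceless  voiced  
bilabial          p         b       
alveolar          t         —       
retroflex         ʈ         ɖ       
palatal           c         ɟ       
velar             k         ɡ       
uvular            —         ɢ       
Gaps, from front to back: alveolar lacks voiced (/d/); uvular lacks voiceless (/q/).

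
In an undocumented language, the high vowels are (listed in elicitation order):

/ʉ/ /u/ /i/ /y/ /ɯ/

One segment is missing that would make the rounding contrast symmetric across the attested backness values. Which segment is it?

/ɨ/

backness          unrounded  rounded 
front             i         y       
central           —         ʉ       
back              ɯ         u       
The central row has no unrounded member, so the gap is the central unrounded vowel /ɨ/.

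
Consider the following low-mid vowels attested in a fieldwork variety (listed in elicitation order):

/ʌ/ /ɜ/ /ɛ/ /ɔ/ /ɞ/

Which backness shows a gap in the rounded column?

Unrounded: /ɛ/ (front), /ɜ/ (central), /ʌ/ (back).
Rounded: /ɞ/ (central), /ɔ/ (back).
Every backness has a rounded member except front, where /œ/ would be expected.

front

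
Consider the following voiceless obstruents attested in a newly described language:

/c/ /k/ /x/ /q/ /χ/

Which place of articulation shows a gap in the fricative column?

place of articulation  stop      fricative
palatal           c         —       
velar             k         x       
uvular            q         χ       
Every place of articulation has a fricative member except palatal, where /ç/ would be expected.

palatal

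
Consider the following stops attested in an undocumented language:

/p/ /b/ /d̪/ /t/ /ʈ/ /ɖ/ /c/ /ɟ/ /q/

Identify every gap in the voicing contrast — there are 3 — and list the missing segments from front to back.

Voiceless: /p/ (bilabial), /t/ (alveolar), /ʈ/ (retroflex), /c/ (palatal), /q/ (uvular).
Voiced: /b/ (bilabial), /d̪/ (dental), /ɖ/ (retroflex), /ɟ/ (palatal).
Gaps, from front to back: dental lacks voiceless (/t̪/); alveolar lacks voiced (/d/); uvular lacks voiced (/ɢ/).

/t̪/, /d/, /ɢ/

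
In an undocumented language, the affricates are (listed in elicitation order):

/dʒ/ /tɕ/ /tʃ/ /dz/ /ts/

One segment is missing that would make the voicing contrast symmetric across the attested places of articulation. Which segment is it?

alveolar: voiceless /ts/, voiced /dz/.
postalveolar: voiceless /tʃ/, voiced /dʒ/.
alveolo-palatal: voiceless /tɕ/, voiced —.
The alveolo-palatal row has no voiced member, so the gap is the voiced alveolo-palatal affricate /dʑ/.

/dʑ/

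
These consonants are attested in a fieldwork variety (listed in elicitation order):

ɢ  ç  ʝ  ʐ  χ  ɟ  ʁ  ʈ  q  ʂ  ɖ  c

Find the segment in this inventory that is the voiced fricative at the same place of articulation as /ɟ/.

/ʝ/

/ɟ/ is a voiced palatal stop.
The voiced fricative at the same place is a voiced palatal fricative — in this inventory, /ʝ/.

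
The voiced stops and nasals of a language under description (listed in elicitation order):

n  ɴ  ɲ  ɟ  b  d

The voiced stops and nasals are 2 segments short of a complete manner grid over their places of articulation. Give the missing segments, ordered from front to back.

/m/, /ɢ/

Oral stop: /b/ (bilabial), /d/ (alveolar), /ɟ/ (palatal).
Nasal: /n/ (alveolar), /ɲ/ (palatal), /ɴ/ (uvular).
Gaps, from front to back: bilabial lacks nasal (/m/); uvular lacks oral stop (/ɢ/).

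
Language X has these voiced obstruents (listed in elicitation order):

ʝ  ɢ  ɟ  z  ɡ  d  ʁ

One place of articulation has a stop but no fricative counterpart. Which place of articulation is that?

velar

alveolar: stop /d/, fricative /z/.
palatal: stop /ɟ/, fricative /ʝ/.
velar: stop /ɡ/, fricative —.
uvular: stop /ɢ/, fricative /ʁ/.
Every place of articulation has a fricative member except velar, where /ɣ/ would be expected.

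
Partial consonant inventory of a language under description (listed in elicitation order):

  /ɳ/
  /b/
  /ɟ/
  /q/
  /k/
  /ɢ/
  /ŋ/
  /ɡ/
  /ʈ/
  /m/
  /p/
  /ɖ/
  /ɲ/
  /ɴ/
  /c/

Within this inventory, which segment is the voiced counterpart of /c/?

/c/ is a voiceless palatal stop.
The voiced counterpart is a voiced palatal stop — in this inventory, /ɟ/.

/ɟ/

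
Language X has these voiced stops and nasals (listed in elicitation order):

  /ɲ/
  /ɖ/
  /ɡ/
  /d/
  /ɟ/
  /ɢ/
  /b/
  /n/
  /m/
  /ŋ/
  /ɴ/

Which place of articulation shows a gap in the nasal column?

place of articulation  oral stop  nasal   
bilabial          b         m       
alveolar          d         n       
retroflex         ɖ         —       
palatal           ɟ         ɲ       
velar             ɡ         ŋ       
uvular            ɢ         ɴ       
Every place of articulation has a nasal member except retroflex, where /ɳ/ would be expected.

retroflex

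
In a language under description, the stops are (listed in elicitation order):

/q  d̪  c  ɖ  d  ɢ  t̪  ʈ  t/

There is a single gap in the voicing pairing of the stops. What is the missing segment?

place of articulation  voiceless  voiced  
dental            t̪        d̪      
alveolar          t         d       
retroflex         ʈ         ɖ       
palatal           c         —       
uvular            q         ɢ       
The palatal row has no voiced member, so the gap is the voiced palatal stop /ɟ/.

/ɟ/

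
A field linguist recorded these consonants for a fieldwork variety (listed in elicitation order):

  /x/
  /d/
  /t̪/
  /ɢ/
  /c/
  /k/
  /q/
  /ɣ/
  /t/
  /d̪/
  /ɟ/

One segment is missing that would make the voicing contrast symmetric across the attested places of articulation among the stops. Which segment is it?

dental: voiceless /t̪/, voiced /d̪/.
alveolar: voiceless /t/, voiced /d/.
palatal: voiceless /c/, voiced /ɟ/.
velar: voiceless /k/, voiced —.
uvular: voiceless /q/, voiced /ɢ/.
The velar row has no voiced member, so the gap is the voiced velar stop /ɡ/.

/ɡ/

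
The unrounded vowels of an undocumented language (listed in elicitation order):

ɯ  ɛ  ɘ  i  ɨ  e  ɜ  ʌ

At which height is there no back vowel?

high-mid

Front: /i/ (high), /e/ (high-mid), /ɛ/ (low-mid).
Central: /ɨ/ (high), /ɘ/ (high-mid), /ɜ/ (low-mid).
Back: /ɯ/ (high), /ʌ/ (low-mid).
Every height has a back member except high-mid, where /ɤ/ would be expected.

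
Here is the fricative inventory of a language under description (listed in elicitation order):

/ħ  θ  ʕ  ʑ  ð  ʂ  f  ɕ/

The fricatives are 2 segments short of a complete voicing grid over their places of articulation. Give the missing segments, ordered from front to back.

place of articulation  voiceless  voiced  
labiodental       f         —       
dental            θ         ð       
retroflex         ʂ         —       
alveolo-palatal   ɕ         ʑ       
pharyngeal        ħ         ʕ       
Gaps, from front to back: labiodental lacks voiced (/v/); retroflex lacks voiced (/ʐ/).

/v/, /ʐ/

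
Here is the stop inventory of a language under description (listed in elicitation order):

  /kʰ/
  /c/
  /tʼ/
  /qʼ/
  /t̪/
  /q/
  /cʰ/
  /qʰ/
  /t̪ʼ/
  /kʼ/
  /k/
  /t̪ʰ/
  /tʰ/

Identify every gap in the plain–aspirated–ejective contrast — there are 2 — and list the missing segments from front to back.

Plain: /t̪/ (dental), /c/ (palatal), /k/ (velar), /q/ (uvular).
Aspirated: /t̪ʰ/ (dental), /tʰ/ (alveolar), /cʰ/ (palatal), /kʰ/ (velar), /qʰ/ (uvular).
Ejective: /t̪ʼ/ (dental), /tʼ/ (alveolar), /kʼ/ (velar), /qʼ/ (uvular).
Gaps, from front to back: alveolar lacks plain (/t/); palatal lacks ejective (/cʼ/).

/t/, /cʼ/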